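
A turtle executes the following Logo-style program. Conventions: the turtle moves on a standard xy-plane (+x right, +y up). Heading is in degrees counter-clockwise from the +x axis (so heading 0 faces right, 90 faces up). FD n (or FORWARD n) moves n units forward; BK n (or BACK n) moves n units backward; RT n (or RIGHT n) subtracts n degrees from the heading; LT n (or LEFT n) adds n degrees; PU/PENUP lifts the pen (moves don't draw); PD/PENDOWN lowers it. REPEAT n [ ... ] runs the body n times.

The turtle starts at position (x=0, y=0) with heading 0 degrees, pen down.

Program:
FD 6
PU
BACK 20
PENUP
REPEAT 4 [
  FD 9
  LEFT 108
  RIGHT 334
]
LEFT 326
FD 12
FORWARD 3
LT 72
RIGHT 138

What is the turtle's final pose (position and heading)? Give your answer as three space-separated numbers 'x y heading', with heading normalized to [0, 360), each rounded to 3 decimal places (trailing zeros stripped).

Answer: -16.698 12.737 76

Derivation:
Executing turtle program step by step:
Start: pos=(0,0), heading=0, pen down
FD 6: (0,0) -> (6,0) [heading=0, draw]
PU: pen up
BK 20: (6,0) -> (-14,0) [heading=0, move]
PU: pen up
REPEAT 4 [
  -- iteration 1/4 --
  FD 9: (-14,0) -> (-5,0) [heading=0, move]
  LT 108: heading 0 -> 108
  RT 334: heading 108 -> 134
  -- iteration 2/4 --
  FD 9: (-5,0) -> (-11.252,6.474) [heading=134, move]
  LT 108: heading 134 -> 242
  RT 334: heading 242 -> 268
  -- iteration 3/4 --
  FD 9: (-11.252,6.474) -> (-11.566,-2.52) [heading=268, move]
  LT 108: heading 268 -> 16
  RT 334: heading 16 -> 42
  -- iteration 4/4 --
  FD 9: (-11.566,-2.52) -> (-4.878,3.502) [heading=42, move]
  LT 108: heading 42 -> 150
  RT 334: heading 150 -> 176
]
LT 326: heading 176 -> 142
FD 12: (-4.878,3.502) -> (-14.334,10.89) [heading=142, move]
FD 3: (-14.334,10.89) -> (-16.698,12.737) [heading=142, move]
LT 72: heading 142 -> 214
RT 138: heading 214 -> 76
Final: pos=(-16.698,12.737), heading=76, 1 segment(s) drawn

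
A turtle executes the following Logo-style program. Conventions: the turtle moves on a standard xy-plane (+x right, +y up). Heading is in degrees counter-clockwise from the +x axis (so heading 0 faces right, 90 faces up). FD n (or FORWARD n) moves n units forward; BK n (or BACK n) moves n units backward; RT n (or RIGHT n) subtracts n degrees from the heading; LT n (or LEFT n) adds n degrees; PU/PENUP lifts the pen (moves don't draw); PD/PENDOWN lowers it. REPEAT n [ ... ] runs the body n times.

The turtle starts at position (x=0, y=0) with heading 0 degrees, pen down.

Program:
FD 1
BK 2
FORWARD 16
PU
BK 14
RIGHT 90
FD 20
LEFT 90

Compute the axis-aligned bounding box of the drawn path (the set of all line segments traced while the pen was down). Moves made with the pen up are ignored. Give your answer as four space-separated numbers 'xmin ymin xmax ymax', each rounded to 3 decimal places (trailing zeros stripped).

Executing turtle program step by step:
Start: pos=(0,0), heading=0, pen down
FD 1: (0,0) -> (1,0) [heading=0, draw]
BK 2: (1,0) -> (-1,0) [heading=0, draw]
FD 16: (-1,0) -> (15,0) [heading=0, draw]
PU: pen up
BK 14: (15,0) -> (1,0) [heading=0, move]
RT 90: heading 0 -> 270
FD 20: (1,0) -> (1,-20) [heading=270, move]
LT 90: heading 270 -> 0
Final: pos=(1,-20), heading=0, 3 segment(s) drawn

Segment endpoints: x in {-1, 0, 1, 15}, y in {0}
xmin=-1, ymin=0, xmax=15, ymax=0

Answer: -1 0 15 0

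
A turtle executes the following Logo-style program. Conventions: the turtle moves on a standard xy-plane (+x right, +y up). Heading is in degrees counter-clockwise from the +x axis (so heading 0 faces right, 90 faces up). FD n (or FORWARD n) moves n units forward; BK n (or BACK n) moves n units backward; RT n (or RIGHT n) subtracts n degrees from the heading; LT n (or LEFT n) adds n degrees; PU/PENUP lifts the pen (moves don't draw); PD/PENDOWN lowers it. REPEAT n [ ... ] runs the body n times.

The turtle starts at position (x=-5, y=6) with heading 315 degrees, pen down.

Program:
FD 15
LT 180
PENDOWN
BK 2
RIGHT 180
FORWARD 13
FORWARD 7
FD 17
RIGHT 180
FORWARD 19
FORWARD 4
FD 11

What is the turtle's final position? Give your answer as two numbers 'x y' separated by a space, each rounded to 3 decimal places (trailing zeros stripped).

Answer: 9.142 -8.142

Derivation:
Executing turtle program step by step:
Start: pos=(-5,6), heading=315, pen down
FD 15: (-5,6) -> (5.607,-4.607) [heading=315, draw]
LT 180: heading 315 -> 135
PD: pen down
BK 2: (5.607,-4.607) -> (7.021,-6.021) [heading=135, draw]
RT 180: heading 135 -> 315
FD 13: (7.021,-6.021) -> (16.213,-15.213) [heading=315, draw]
FD 7: (16.213,-15.213) -> (21.163,-20.163) [heading=315, draw]
FD 17: (21.163,-20.163) -> (33.184,-32.184) [heading=315, draw]
RT 180: heading 315 -> 135
FD 19: (33.184,-32.184) -> (19.749,-18.749) [heading=135, draw]
FD 4: (19.749,-18.749) -> (16.92,-15.92) [heading=135, draw]
FD 11: (16.92,-15.92) -> (9.142,-8.142) [heading=135, draw]
Final: pos=(9.142,-8.142), heading=135, 8 segment(s) drawn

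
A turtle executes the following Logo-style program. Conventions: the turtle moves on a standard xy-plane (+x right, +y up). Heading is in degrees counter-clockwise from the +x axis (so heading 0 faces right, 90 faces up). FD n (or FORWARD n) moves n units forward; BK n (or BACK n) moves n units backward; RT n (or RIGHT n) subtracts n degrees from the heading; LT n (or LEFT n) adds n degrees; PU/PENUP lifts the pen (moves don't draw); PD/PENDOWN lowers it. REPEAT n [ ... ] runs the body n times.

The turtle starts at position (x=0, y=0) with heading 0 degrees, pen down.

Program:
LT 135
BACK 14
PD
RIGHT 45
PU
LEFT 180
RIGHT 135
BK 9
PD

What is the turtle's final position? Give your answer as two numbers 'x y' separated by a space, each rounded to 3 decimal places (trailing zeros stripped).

Executing turtle program step by step:
Start: pos=(0,0), heading=0, pen down
LT 135: heading 0 -> 135
BK 14: (0,0) -> (9.899,-9.899) [heading=135, draw]
PD: pen down
RT 45: heading 135 -> 90
PU: pen up
LT 180: heading 90 -> 270
RT 135: heading 270 -> 135
BK 9: (9.899,-9.899) -> (16.263,-16.263) [heading=135, move]
PD: pen down
Final: pos=(16.263,-16.263), heading=135, 1 segment(s) drawn

Answer: 16.263 -16.263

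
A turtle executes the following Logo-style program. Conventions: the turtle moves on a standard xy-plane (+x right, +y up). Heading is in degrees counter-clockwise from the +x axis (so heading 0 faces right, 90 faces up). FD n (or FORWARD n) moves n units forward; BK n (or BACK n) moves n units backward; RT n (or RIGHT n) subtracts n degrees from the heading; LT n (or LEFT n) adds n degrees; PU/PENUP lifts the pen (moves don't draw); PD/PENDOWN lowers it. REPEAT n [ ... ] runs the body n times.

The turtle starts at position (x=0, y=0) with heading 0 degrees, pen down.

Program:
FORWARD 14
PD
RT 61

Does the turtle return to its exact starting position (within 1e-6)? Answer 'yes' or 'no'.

Executing turtle program step by step:
Start: pos=(0,0), heading=0, pen down
FD 14: (0,0) -> (14,0) [heading=0, draw]
PD: pen down
RT 61: heading 0 -> 299
Final: pos=(14,0), heading=299, 1 segment(s) drawn

Start position: (0, 0)
Final position: (14, 0)
Distance = 14; >= 1e-6 -> NOT closed

Answer: no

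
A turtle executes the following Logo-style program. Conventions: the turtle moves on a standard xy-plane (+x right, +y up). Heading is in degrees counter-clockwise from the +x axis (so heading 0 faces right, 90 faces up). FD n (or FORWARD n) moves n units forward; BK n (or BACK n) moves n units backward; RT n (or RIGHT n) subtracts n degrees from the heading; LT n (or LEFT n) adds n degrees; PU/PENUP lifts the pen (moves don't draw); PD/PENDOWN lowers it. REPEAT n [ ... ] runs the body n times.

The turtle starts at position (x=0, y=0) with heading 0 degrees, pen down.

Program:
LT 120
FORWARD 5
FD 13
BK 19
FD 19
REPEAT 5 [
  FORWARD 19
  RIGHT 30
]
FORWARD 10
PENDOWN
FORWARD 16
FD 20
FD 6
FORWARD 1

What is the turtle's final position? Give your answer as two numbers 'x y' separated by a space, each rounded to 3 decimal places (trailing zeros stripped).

Answer: 72.354 50.497

Derivation:
Executing turtle program step by step:
Start: pos=(0,0), heading=0, pen down
LT 120: heading 0 -> 120
FD 5: (0,0) -> (-2.5,4.33) [heading=120, draw]
FD 13: (-2.5,4.33) -> (-9,15.588) [heading=120, draw]
BK 19: (-9,15.588) -> (0.5,-0.866) [heading=120, draw]
FD 19: (0.5,-0.866) -> (-9,15.588) [heading=120, draw]
REPEAT 5 [
  -- iteration 1/5 --
  FD 19: (-9,15.588) -> (-18.5,32.043) [heading=120, draw]
  RT 30: heading 120 -> 90
  -- iteration 2/5 --
  FD 19: (-18.5,32.043) -> (-18.5,51.043) [heading=90, draw]
  RT 30: heading 90 -> 60
  -- iteration 3/5 --
  FD 19: (-18.5,51.043) -> (-9,67.497) [heading=60, draw]
  RT 30: heading 60 -> 30
  -- iteration 4/5 --
  FD 19: (-9,67.497) -> (7.454,76.997) [heading=30, draw]
  RT 30: heading 30 -> 0
  -- iteration 5/5 --
  FD 19: (7.454,76.997) -> (26.454,76.997) [heading=0, draw]
  RT 30: heading 0 -> 330
]
FD 10: (26.454,76.997) -> (35.115,71.997) [heading=330, draw]
PD: pen down
FD 16: (35.115,71.997) -> (48.971,63.997) [heading=330, draw]
FD 20: (48.971,63.997) -> (66.292,53.997) [heading=330, draw]
FD 6: (66.292,53.997) -> (71.488,50.997) [heading=330, draw]
FD 1: (71.488,50.997) -> (72.354,50.497) [heading=330, draw]
Final: pos=(72.354,50.497), heading=330, 14 segment(s) drawn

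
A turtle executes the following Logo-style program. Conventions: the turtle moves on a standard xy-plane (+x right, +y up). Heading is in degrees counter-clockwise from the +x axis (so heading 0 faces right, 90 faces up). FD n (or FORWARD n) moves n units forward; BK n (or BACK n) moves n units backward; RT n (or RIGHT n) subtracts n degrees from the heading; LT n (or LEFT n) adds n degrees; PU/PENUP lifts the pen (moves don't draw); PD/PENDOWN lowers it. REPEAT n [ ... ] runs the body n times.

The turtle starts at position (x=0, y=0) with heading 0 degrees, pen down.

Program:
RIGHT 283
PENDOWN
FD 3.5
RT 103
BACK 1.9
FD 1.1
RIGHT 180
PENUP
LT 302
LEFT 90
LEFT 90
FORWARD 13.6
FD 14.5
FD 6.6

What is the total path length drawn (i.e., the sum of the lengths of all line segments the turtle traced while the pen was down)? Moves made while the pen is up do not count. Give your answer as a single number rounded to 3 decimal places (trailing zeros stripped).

Answer: 6.5

Derivation:
Executing turtle program step by step:
Start: pos=(0,0), heading=0, pen down
RT 283: heading 0 -> 77
PD: pen down
FD 3.5: (0,0) -> (0.787,3.41) [heading=77, draw]
RT 103: heading 77 -> 334
BK 1.9: (0.787,3.41) -> (-0.92,4.243) [heading=334, draw]
FD 1.1: (-0.92,4.243) -> (0.068,3.761) [heading=334, draw]
RT 180: heading 334 -> 154
PU: pen up
LT 302: heading 154 -> 96
LT 90: heading 96 -> 186
LT 90: heading 186 -> 276
FD 13.6: (0.068,3.761) -> (1.49,-9.765) [heading=276, move]
FD 14.5: (1.49,-9.765) -> (3.006,-24.185) [heading=276, move]
FD 6.6: (3.006,-24.185) -> (3.695,-30.749) [heading=276, move]
Final: pos=(3.695,-30.749), heading=276, 3 segment(s) drawn

Segment lengths:
  seg 1: (0,0) -> (0.787,3.41), length = 3.5
  seg 2: (0.787,3.41) -> (-0.92,4.243), length = 1.9
  seg 3: (-0.92,4.243) -> (0.068,3.761), length = 1.1
Total = 6.5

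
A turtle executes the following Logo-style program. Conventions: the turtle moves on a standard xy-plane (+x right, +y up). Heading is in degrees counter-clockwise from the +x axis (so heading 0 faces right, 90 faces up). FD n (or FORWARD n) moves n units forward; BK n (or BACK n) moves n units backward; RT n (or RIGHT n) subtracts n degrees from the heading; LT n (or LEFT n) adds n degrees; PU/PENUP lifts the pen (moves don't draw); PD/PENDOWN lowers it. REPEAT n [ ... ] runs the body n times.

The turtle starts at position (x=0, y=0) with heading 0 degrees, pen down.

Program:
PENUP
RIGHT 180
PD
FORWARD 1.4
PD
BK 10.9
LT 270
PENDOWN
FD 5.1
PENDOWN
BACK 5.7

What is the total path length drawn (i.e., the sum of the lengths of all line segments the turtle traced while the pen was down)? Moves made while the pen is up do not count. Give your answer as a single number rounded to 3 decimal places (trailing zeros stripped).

Executing turtle program step by step:
Start: pos=(0,0), heading=0, pen down
PU: pen up
RT 180: heading 0 -> 180
PD: pen down
FD 1.4: (0,0) -> (-1.4,0) [heading=180, draw]
PD: pen down
BK 10.9: (-1.4,0) -> (9.5,0) [heading=180, draw]
LT 270: heading 180 -> 90
PD: pen down
FD 5.1: (9.5,0) -> (9.5,5.1) [heading=90, draw]
PD: pen down
BK 5.7: (9.5,5.1) -> (9.5,-0.6) [heading=90, draw]
Final: pos=(9.5,-0.6), heading=90, 4 segment(s) drawn

Segment lengths:
  seg 1: (0,0) -> (-1.4,0), length = 1.4
  seg 2: (-1.4,0) -> (9.5,0), length = 10.9
  seg 3: (9.5,0) -> (9.5,5.1), length = 5.1
  seg 4: (9.5,5.1) -> (9.5,-0.6), length = 5.7
Total = 23.1

Answer: 23.1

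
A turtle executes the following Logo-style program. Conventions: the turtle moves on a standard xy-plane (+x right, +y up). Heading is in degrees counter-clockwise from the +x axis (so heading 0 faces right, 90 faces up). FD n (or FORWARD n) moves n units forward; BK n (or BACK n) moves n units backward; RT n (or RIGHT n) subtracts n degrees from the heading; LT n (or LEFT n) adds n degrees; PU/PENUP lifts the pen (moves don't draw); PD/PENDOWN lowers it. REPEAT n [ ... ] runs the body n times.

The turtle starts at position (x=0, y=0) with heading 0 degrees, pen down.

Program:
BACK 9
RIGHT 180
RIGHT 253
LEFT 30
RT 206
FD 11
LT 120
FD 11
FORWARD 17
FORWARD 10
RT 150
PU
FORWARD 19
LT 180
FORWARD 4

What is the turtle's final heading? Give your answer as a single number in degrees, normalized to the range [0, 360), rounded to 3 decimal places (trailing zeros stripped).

Executing turtle program step by step:
Start: pos=(0,0), heading=0, pen down
BK 9: (0,0) -> (-9,0) [heading=0, draw]
RT 180: heading 0 -> 180
RT 253: heading 180 -> 287
LT 30: heading 287 -> 317
RT 206: heading 317 -> 111
FD 11: (-9,0) -> (-12.942,10.269) [heading=111, draw]
LT 120: heading 111 -> 231
FD 11: (-12.942,10.269) -> (-19.865,1.721) [heading=231, draw]
FD 17: (-19.865,1.721) -> (-30.563,-11.491) [heading=231, draw]
FD 10: (-30.563,-11.491) -> (-36.856,-19.262) [heading=231, draw]
RT 150: heading 231 -> 81
PU: pen up
FD 19: (-36.856,-19.262) -> (-33.884,-0.496) [heading=81, move]
LT 180: heading 81 -> 261
FD 4: (-33.884,-0.496) -> (-34.51,-4.447) [heading=261, move]
Final: pos=(-34.51,-4.447), heading=261, 5 segment(s) drawn

Answer: 261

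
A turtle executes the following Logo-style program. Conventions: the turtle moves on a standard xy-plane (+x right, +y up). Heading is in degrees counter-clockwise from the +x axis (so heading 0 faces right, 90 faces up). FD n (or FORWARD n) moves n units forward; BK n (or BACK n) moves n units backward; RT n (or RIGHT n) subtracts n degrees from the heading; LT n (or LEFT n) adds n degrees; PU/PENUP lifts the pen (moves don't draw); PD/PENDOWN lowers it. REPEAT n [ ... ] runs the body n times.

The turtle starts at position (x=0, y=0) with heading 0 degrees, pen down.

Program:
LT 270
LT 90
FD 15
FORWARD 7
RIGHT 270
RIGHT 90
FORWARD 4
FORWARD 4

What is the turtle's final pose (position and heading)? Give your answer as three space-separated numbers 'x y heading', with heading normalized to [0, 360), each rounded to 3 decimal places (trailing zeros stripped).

Executing turtle program step by step:
Start: pos=(0,0), heading=0, pen down
LT 270: heading 0 -> 270
LT 90: heading 270 -> 0
FD 15: (0,0) -> (15,0) [heading=0, draw]
FD 7: (15,0) -> (22,0) [heading=0, draw]
RT 270: heading 0 -> 90
RT 90: heading 90 -> 0
FD 4: (22,0) -> (26,0) [heading=0, draw]
FD 4: (26,0) -> (30,0) [heading=0, draw]
Final: pos=(30,0), heading=0, 4 segment(s) drawn

Answer: 30 0 0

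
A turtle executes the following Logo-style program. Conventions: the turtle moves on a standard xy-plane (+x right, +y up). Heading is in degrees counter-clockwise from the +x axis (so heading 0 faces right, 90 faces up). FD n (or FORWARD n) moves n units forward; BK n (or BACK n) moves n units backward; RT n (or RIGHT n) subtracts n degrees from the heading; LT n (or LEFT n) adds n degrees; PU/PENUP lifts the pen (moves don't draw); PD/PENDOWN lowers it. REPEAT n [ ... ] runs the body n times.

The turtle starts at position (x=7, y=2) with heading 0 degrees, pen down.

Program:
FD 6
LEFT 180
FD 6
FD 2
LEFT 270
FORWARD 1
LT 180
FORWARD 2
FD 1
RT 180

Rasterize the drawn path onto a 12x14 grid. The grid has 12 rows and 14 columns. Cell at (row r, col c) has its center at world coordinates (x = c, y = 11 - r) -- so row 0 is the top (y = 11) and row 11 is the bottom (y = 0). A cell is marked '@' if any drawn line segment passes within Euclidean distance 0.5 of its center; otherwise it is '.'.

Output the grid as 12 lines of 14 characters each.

Answer: ..............
..............
..............
..............
..............
..............
..............
..............
.....@........
.....@@@@@@@@@
.....@........
.....@........

Derivation:
Segment 0: (7,2) -> (13,2)
Segment 1: (13,2) -> (7,2)
Segment 2: (7,2) -> (5,2)
Segment 3: (5,2) -> (5,3)
Segment 4: (5,3) -> (5,1)
Segment 5: (5,1) -> (5,0)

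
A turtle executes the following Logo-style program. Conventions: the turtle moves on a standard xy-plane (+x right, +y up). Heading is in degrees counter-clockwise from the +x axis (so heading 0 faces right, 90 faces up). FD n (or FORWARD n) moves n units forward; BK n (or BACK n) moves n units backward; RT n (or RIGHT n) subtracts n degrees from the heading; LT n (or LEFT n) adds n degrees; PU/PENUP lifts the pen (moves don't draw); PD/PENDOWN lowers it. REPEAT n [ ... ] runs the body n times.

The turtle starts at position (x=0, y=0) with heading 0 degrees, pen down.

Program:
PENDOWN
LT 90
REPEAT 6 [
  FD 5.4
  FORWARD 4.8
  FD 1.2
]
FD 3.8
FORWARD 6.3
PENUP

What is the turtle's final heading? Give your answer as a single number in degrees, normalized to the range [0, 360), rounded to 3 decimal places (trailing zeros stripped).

Executing turtle program step by step:
Start: pos=(0,0), heading=0, pen down
PD: pen down
LT 90: heading 0 -> 90
REPEAT 6 [
  -- iteration 1/6 --
  FD 5.4: (0,0) -> (0,5.4) [heading=90, draw]
  FD 4.8: (0,5.4) -> (0,10.2) [heading=90, draw]
  FD 1.2: (0,10.2) -> (0,11.4) [heading=90, draw]
  -- iteration 2/6 --
  FD 5.4: (0,11.4) -> (0,16.8) [heading=90, draw]
  FD 4.8: (0,16.8) -> (0,21.6) [heading=90, draw]
  FD 1.2: (0,21.6) -> (0,22.8) [heading=90, draw]
  -- iteration 3/6 --
  FD 5.4: (0,22.8) -> (0,28.2) [heading=90, draw]
  FD 4.8: (0,28.2) -> (0,33) [heading=90, draw]
  FD 1.2: (0,33) -> (0,34.2) [heading=90, draw]
  -- iteration 4/6 --
  FD 5.4: (0,34.2) -> (0,39.6) [heading=90, draw]
  FD 4.8: (0,39.6) -> (0,44.4) [heading=90, draw]
  FD 1.2: (0,44.4) -> (0,45.6) [heading=90, draw]
  -- iteration 5/6 --
  FD 5.4: (0,45.6) -> (0,51) [heading=90, draw]
  FD 4.8: (0,51) -> (0,55.8) [heading=90, draw]
  FD 1.2: (0,55.8) -> (0,57) [heading=90, draw]
  -- iteration 6/6 --
  FD 5.4: (0,57) -> (0,62.4) [heading=90, draw]
  FD 4.8: (0,62.4) -> (0,67.2) [heading=90, draw]
  FD 1.2: (0,67.2) -> (0,68.4) [heading=90, draw]
]
FD 3.8: (0,68.4) -> (0,72.2) [heading=90, draw]
FD 6.3: (0,72.2) -> (0,78.5) [heading=90, draw]
PU: pen up
Final: pos=(0,78.5), heading=90, 20 segment(s) drawn

Answer: 90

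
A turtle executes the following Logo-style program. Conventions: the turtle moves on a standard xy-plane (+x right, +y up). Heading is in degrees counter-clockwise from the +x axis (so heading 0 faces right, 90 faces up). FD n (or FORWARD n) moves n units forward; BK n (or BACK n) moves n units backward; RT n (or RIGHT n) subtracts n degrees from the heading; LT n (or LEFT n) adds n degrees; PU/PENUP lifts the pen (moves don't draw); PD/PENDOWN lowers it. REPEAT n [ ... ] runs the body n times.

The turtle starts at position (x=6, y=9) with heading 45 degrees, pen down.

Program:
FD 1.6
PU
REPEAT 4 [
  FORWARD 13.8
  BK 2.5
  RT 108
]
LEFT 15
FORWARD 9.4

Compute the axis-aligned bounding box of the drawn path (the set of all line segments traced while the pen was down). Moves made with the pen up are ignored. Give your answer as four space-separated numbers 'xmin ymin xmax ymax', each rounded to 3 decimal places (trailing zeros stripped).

Executing turtle program step by step:
Start: pos=(6,9), heading=45, pen down
FD 1.6: (6,9) -> (7.131,10.131) [heading=45, draw]
PU: pen up
REPEAT 4 [
  -- iteration 1/4 --
  FD 13.8: (7.131,10.131) -> (16.889,19.889) [heading=45, move]
  BK 2.5: (16.889,19.889) -> (15.122,18.122) [heading=45, move]
  RT 108: heading 45 -> 297
  -- iteration 2/4 --
  FD 13.8: (15.122,18.122) -> (21.387,5.826) [heading=297, move]
  BK 2.5: (21.387,5.826) -> (20.252,8.053) [heading=297, move]
  RT 108: heading 297 -> 189
  -- iteration 3/4 --
  FD 13.8: (20.252,8.053) -> (6.622,5.895) [heading=189, move]
  BK 2.5: (6.622,5.895) -> (9.091,6.286) [heading=189, move]
  RT 108: heading 189 -> 81
  -- iteration 4/4 --
  FD 13.8: (9.091,6.286) -> (11.25,19.916) [heading=81, move]
  BK 2.5: (11.25,19.916) -> (10.859,17.446) [heading=81, move]
  RT 108: heading 81 -> 333
]
LT 15: heading 333 -> 348
FD 9.4: (10.859,17.446) -> (20.053,15.492) [heading=348, move]
Final: pos=(20.053,15.492), heading=348, 1 segment(s) drawn

Segment endpoints: x in {6, 7.131}, y in {9, 10.131}
xmin=6, ymin=9, xmax=7.131, ymax=10.131

Answer: 6 9 7.131 10.131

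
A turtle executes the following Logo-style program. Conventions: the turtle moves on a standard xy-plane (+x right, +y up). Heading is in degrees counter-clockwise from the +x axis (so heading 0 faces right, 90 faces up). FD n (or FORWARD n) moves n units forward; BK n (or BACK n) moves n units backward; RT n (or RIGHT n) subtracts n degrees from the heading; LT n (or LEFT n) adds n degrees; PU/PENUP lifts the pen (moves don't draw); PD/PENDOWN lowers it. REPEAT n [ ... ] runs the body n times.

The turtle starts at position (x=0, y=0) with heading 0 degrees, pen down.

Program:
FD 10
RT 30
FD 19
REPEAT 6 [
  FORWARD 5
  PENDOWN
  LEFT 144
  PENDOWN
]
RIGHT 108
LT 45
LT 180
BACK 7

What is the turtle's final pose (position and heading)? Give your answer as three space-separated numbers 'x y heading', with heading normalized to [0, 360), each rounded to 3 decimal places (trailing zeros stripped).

Answer: 35.19 -6.56 231

Derivation:
Executing turtle program step by step:
Start: pos=(0,0), heading=0, pen down
FD 10: (0,0) -> (10,0) [heading=0, draw]
RT 30: heading 0 -> 330
FD 19: (10,0) -> (26.454,-9.5) [heading=330, draw]
REPEAT 6 [
  -- iteration 1/6 --
  FD 5: (26.454,-9.5) -> (30.785,-12) [heading=330, draw]
  PD: pen down
  LT 144: heading 330 -> 114
  PD: pen down
  -- iteration 2/6 --
  FD 5: (30.785,-12) -> (28.751,-7.432) [heading=114, draw]
  PD: pen down
  LT 144: heading 114 -> 258
  PD: pen down
  -- iteration 3/6 --
  FD 5: (28.751,-7.432) -> (27.711,-12.323) [heading=258, draw]
  PD: pen down
  LT 144: heading 258 -> 42
  PD: pen down
  -- iteration 4/6 --
  FD 5: (27.711,-12.323) -> (31.427,-8.977) [heading=42, draw]
  PD: pen down
  LT 144: heading 42 -> 186
  PD: pen down
  -- iteration 5/6 --
  FD 5: (31.427,-8.977) -> (26.454,-9.5) [heading=186, draw]
  PD: pen down
  LT 144: heading 186 -> 330
  PD: pen down
  -- iteration 6/6 --
  FD 5: (26.454,-9.5) -> (30.785,-12) [heading=330, draw]
  PD: pen down
  LT 144: heading 330 -> 114
  PD: pen down
]
RT 108: heading 114 -> 6
LT 45: heading 6 -> 51
LT 180: heading 51 -> 231
BK 7: (30.785,-12) -> (35.19,-6.56) [heading=231, draw]
Final: pos=(35.19,-6.56), heading=231, 9 segment(s) drawn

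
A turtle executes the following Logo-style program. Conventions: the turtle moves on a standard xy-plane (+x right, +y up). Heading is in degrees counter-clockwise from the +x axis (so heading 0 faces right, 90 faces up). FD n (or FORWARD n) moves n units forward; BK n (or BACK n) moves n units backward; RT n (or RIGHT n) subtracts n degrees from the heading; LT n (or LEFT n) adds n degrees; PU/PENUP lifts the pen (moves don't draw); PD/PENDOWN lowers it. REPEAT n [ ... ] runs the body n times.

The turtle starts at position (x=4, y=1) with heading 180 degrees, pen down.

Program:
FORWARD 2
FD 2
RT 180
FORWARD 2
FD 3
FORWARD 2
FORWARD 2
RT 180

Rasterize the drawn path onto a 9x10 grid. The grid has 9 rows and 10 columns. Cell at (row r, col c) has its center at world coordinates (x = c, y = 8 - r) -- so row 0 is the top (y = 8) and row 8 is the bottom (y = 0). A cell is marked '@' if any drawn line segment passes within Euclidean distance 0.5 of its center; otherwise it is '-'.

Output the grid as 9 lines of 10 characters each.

Segment 0: (4,1) -> (2,1)
Segment 1: (2,1) -> (0,1)
Segment 2: (0,1) -> (2,1)
Segment 3: (2,1) -> (5,1)
Segment 4: (5,1) -> (7,1)
Segment 5: (7,1) -> (9,1)

Answer: ----------
----------
----------
----------
----------
----------
----------
@@@@@@@@@@
----------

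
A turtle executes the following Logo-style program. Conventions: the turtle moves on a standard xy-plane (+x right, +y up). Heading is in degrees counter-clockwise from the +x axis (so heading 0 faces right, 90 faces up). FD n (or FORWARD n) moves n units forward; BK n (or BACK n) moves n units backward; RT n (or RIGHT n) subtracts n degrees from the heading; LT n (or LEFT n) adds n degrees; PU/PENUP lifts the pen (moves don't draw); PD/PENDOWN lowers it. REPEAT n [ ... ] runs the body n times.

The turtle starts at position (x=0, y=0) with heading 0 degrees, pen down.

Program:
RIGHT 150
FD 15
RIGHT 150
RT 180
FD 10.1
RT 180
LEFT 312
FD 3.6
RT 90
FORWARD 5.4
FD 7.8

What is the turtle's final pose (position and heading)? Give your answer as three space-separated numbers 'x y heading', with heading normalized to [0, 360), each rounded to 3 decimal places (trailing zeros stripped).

Answer: -11.775 -28.41 282

Derivation:
Executing turtle program step by step:
Start: pos=(0,0), heading=0, pen down
RT 150: heading 0 -> 210
FD 15: (0,0) -> (-12.99,-7.5) [heading=210, draw]
RT 150: heading 210 -> 60
RT 180: heading 60 -> 240
FD 10.1: (-12.99,-7.5) -> (-18.04,-16.247) [heading=240, draw]
RT 180: heading 240 -> 60
LT 312: heading 60 -> 12
FD 3.6: (-18.04,-16.247) -> (-14.519,-15.498) [heading=12, draw]
RT 90: heading 12 -> 282
FD 5.4: (-14.519,-15.498) -> (-13.396,-20.78) [heading=282, draw]
FD 7.8: (-13.396,-20.78) -> (-11.775,-28.41) [heading=282, draw]
Final: pos=(-11.775,-28.41), heading=282, 5 segment(s) drawn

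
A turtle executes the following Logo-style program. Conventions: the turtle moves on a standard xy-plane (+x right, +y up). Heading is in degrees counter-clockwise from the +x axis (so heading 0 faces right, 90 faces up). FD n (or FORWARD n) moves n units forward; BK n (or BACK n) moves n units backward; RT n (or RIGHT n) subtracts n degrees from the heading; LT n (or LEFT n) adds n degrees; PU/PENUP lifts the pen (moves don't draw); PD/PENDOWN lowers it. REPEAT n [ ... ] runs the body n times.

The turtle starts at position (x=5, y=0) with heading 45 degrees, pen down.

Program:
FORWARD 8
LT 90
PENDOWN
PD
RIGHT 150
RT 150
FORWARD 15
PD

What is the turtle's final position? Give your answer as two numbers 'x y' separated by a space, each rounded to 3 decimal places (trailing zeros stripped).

Answer: -3.832 1.775

Derivation:
Executing turtle program step by step:
Start: pos=(5,0), heading=45, pen down
FD 8: (5,0) -> (10.657,5.657) [heading=45, draw]
LT 90: heading 45 -> 135
PD: pen down
PD: pen down
RT 150: heading 135 -> 345
RT 150: heading 345 -> 195
FD 15: (10.657,5.657) -> (-3.832,1.775) [heading=195, draw]
PD: pen down
Final: pos=(-3.832,1.775), heading=195, 2 segment(s) drawn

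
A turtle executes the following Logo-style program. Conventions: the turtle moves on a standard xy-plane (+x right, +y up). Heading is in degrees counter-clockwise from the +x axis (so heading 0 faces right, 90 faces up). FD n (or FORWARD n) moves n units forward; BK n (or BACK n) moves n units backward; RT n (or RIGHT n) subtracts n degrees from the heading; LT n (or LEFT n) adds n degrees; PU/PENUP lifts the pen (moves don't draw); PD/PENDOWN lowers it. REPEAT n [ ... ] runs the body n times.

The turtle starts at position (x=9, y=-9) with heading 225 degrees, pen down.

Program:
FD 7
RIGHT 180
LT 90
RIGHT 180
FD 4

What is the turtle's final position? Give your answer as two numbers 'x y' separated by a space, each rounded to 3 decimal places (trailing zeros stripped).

Executing turtle program step by step:
Start: pos=(9,-9), heading=225, pen down
FD 7: (9,-9) -> (4.05,-13.95) [heading=225, draw]
RT 180: heading 225 -> 45
LT 90: heading 45 -> 135
RT 180: heading 135 -> 315
FD 4: (4.05,-13.95) -> (6.879,-16.778) [heading=315, draw]
Final: pos=(6.879,-16.778), heading=315, 2 segment(s) drawn

Answer: 6.879 -16.778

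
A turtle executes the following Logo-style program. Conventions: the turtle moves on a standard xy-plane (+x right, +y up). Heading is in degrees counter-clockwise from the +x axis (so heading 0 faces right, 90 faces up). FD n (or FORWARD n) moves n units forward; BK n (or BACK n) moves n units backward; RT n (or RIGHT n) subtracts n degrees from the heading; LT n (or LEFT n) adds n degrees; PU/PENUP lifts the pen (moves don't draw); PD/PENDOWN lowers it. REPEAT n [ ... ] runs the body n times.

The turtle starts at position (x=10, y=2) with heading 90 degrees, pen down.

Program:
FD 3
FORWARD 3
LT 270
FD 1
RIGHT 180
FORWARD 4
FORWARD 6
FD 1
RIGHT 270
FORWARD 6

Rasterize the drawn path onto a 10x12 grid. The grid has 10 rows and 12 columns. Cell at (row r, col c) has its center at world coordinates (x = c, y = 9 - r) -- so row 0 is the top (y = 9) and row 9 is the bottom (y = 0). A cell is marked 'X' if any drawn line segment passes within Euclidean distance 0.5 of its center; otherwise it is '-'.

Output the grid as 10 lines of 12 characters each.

Segment 0: (10,2) -> (10,5)
Segment 1: (10,5) -> (10,8)
Segment 2: (10,8) -> (11,8)
Segment 3: (11,8) -> (7,8)
Segment 4: (7,8) -> (1,8)
Segment 5: (1,8) -> (0,8)
Segment 6: (0,8) -> (0,2)

Answer: ------------
XXXXXXXXXXXX
X---------X-
X---------X-
X---------X-
X---------X-
X---------X-
X---------X-
------------
------------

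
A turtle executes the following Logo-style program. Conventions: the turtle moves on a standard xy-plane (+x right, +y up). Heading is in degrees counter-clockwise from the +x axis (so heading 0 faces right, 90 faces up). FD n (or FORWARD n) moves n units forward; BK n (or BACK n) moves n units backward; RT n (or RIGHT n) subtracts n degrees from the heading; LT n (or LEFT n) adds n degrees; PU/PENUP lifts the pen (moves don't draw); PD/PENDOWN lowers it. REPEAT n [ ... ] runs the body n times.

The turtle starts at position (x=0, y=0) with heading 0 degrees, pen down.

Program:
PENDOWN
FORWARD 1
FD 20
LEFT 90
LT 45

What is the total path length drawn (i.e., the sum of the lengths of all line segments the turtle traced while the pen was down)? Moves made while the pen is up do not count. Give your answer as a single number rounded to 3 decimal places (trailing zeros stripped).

Executing turtle program step by step:
Start: pos=(0,0), heading=0, pen down
PD: pen down
FD 1: (0,0) -> (1,0) [heading=0, draw]
FD 20: (1,0) -> (21,0) [heading=0, draw]
LT 90: heading 0 -> 90
LT 45: heading 90 -> 135
Final: pos=(21,0), heading=135, 2 segment(s) drawn

Segment lengths:
  seg 1: (0,0) -> (1,0), length = 1
  seg 2: (1,0) -> (21,0), length = 20
Total = 21

Answer: 21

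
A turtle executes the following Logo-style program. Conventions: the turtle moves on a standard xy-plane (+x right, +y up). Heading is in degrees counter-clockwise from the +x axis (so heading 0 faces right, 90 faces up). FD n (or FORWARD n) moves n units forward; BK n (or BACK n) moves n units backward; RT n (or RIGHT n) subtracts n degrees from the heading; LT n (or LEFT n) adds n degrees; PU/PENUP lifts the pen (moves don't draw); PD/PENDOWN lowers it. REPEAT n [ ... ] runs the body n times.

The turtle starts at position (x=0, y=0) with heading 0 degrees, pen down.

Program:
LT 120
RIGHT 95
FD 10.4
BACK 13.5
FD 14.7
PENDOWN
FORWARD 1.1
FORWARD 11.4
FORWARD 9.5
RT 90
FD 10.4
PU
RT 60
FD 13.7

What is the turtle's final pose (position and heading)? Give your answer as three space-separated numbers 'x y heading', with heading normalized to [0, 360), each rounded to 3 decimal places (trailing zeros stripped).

Executing turtle program step by step:
Start: pos=(0,0), heading=0, pen down
LT 120: heading 0 -> 120
RT 95: heading 120 -> 25
FD 10.4: (0,0) -> (9.426,4.395) [heading=25, draw]
BK 13.5: (9.426,4.395) -> (-2.81,-1.31) [heading=25, draw]
FD 14.7: (-2.81,-1.31) -> (10.513,4.902) [heading=25, draw]
PD: pen down
FD 1.1: (10.513,4.902) -> (11.51,5.367) [heading=25, draw]
FD 11.4: (11.51,5.367) -> (21.842,10.185) [heading=25, draw]
FD 9.5: (21.842,10.185) -> (30.452,14.2) [heading=25, draw]
RT 90: heading 25 -> 295
FD 10.4: (30.452,14.2) -> (34.847,4.774) [heading=295, draw]
PU: pen up
RT 60: heading 295 -> 235
FD 13.7: (34.847,4.774) -> (26.989,-6.448) [heading=235, move]
Final: pos=(26.989,-6.448), heading=235, 7 segment(s) drawn

Answer: 26.989 -6.448 235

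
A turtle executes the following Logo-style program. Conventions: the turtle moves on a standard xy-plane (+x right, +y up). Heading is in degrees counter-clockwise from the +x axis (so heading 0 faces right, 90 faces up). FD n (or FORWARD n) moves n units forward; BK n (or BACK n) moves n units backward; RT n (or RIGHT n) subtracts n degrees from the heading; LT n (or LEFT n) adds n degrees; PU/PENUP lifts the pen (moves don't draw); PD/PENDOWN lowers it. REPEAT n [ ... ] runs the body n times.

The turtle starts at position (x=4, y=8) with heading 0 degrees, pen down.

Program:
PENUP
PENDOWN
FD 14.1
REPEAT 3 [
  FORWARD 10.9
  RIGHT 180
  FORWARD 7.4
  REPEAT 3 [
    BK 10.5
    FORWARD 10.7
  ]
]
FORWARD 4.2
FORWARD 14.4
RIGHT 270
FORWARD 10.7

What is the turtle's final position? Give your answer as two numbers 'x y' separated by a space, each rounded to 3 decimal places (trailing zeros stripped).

Answer: 2.4 -2.7

Derivation:
Executing turtle program step by step:
Start: pos=(4,8), heading=0, pen down
PU: pen up
PD: pen down
FD 14.1: (4,8) -> (18.1,8) [heading=0, draw]
REPEAT 3 [
  -- iteration 1/3 --
  FD 10.9: (18.1,8) -> (29,8) [heading=0, draw]
  RT 180: heading 0 -> 180
  FD 7.4: (29,8) -> (21.6,8) [heading=180, draw]
  REPEAT 3 [
    -- iteration 1/3 --
    BK 10.5: (21.6,8) -> (32.1,8) [heading=180, draw]
    FD 10.7: (32.1,8) -> (21.4,8) [heading=180, draw]
    -- iteration 2/3 --
    BK 10.5: (21.4,8) -> (31.9,8) [heading=180, draw]
    FD 10.7: (31.9,8) -> (21.2,8) [heading=180, draw]
    -- iteration 3/3 --
    BK 10.5: (21.2,8) -> (31.7,8) [heading=180, draw]
    FD 10.7: (31.7,8) -> (21,8) [heading=180, draw]
  ]
  -- iteration 2/3 --
  FD 10.9: (21,8) -> (10.1,8) [heading=180, draw]
  RT 180: heading 180 -> 0
  FD 7.4: (10.1,8) -> (17.5,8) [heading=0, draw]
  REPEAT 3 [
    -- iteration 1/3 --
    BK 10.5: (17.5,8) -> (7,8) [heading=0, draw]
    FD 10.7: (7,8) -> (17.7,8) [heading=0, draw]
    -- iteration 2/3 --
    BK 10.5: (17.7,8) -> (7.2,8) [heading=0, draw]
    FD 10.7: (7.2,8) -> (17.9,8) [heading=0, draw]
    -- iteration 3/3 --
    BK 10.5: (17.9,8) -> (7.4,8) [heading=0, draw]
    FD 10.7: (7.4,8) -> (18.1,8) [heading=0, draw]
  ]
  -- iteration 3/3 --
  FD 10.9: (18.1,8) -> (29,8) [heading=0, draw]
  RT 180: heading 0 -> 180
  FD 7.4: (29,8) -> (21.6,8) [heading=180, draw]
  REPEAT 3 [
    -- iteration 1/3 --
    BK 10.5: (21.6,8) -> (32.1,8) [heading=180, draw]
    FD 10.7: (32.1,8) -> (21.4,8) [heading=180, draw]
    -- iteration 2/3 --
    BK 10.5: (21.4,8) -> (31.9,8) [heading=180, draw]
    FD 10.7: (31.9,8) -> (21.2,8) [heading=180, draw]
    -- iteration 3/3 --
    BK 10.5: (21.2,8) -> (31.7,8) [heading=180, draw]
    FD 10.7: (31.7,8) -> (21,8) [heading=180, draw]
  ]
]
FD 4.2: (21,8) -> (16.8,8) [heading=180, draw]
FD 14.4: (16.8,8) -> (2.4,8) [heading=180, draw]
RT 270: heading 180 -> 270
FD 10.7: (2.4,8) -> (2.4,-2.7) [heading=270, draw]
Final: pos=(2.4,-2.7), heading=270, 28 segment(s) drawn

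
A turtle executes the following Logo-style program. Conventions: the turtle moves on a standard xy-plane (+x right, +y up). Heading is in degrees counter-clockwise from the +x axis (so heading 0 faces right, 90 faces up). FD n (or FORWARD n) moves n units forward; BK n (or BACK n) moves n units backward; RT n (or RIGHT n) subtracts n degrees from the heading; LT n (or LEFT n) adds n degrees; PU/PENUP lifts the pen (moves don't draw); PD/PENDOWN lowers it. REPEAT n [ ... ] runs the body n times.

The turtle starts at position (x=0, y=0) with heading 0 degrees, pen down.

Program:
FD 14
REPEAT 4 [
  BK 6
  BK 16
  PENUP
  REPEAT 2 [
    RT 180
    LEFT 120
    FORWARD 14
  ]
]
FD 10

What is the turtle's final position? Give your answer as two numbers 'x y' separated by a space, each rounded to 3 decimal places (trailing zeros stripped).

Executing turtle program step by step:
Start: pos=(0,0), heading=0, pen down
FD 14: (0,0) -> (14,0) [heading=0, draw]
REPEAT 4 [
  -- iteration 1/4 --
  BK 6: (14,0) -> (8,0) [heading=0, draw]
  BK 16: (8,0) -> (-8,0) [heading=0, draw]
  PU: pen up
  REPEAT 2 [
    -- iteration 1/2 --
    RT 180: heading 0 -> 180
    LT 120: heading 180 -> 300
    FD 14: (-8,0) -> (-1,-12.124) [heading=300, move]
    -- iteration 2/2 --
    RT 180: heading 300 -> 120
    LT 120: heading 120 -> 240
    FD 14: (-1,-12.124) -> (-8,-24.249) [heading=240, move]
  ]
  -- iteration 2/4 --
  BK 6: (-8,-24.249) -> (-5,-19.053) [heading=240, move]
  BK 16: (-5,-19.053) -> (3,-5.196) [heading=240, move]
  PU: pen up
  REPEAT 2 [
    -- iteration 1/2 --
    RT 180: heading 240 -> 60
    LT 120: heading 60 -> 180
    FD 14: (3,-5.196) -> (-11,-5.196) [heading=180, move]
    -- iteration 2/2 --
    RT 180: heading 180 -> 0
    LT 120: heading 0 -> 120
    FD 14: (-11,-5.196) -> (-18,6.928) [heading=120, move]
  ]
  -- iteration 3/4 --
  BK 6: (-18,6.928) -> (-15,1.732) [heading=120, move]
  BK 16: (-15,1.732) -> (-7,-12.124) [heading=120, move]
  PU: pen up
  REPEAT 2 [
    -- iteration 1/2 --
    RT 180: heading 120 -> 300
    LT 120: heading 300 -> 60
    FD 14: (-7,-12.124) -> (0,0) [heading=60, move]
    -- iteration 2/2 --
    RT 180: heading 60 -> 240
    LT 120: heading 240 -> 0
    FD 14: (0,0) -> (14,0) [heading=0, move]
  ]
  -- iteration 4/4 --
  BK 6: (14,0) -> (8,0) [heading=0, move]
  BK 16: (8,0) -> (-8,0) [heading=0, move]
  PU: pen up
  REPEAT 2 [
    -- iteration 1/2 --
    RT 180: heading 0 -> 180
    LT 120: heading 180 -> 300
    FD 14: (-8,0) -> (-1,-12.124) [heading=300, move]
    -- iteration 2/2 --
    RT 180: heading 300 -> 120
    LT 120: heading 120 -> 240
    FD 14: (-1,-12.124) -> (-8,-24.249) [heading=240, move]
  ]
]
FD 10: (-8,-24.249) -> (-13,-32.909) [heading=240, move]
Final: pos=(-13,-32.909), heading=240, 3 segment(s) drawn

Answer: -13 -32.909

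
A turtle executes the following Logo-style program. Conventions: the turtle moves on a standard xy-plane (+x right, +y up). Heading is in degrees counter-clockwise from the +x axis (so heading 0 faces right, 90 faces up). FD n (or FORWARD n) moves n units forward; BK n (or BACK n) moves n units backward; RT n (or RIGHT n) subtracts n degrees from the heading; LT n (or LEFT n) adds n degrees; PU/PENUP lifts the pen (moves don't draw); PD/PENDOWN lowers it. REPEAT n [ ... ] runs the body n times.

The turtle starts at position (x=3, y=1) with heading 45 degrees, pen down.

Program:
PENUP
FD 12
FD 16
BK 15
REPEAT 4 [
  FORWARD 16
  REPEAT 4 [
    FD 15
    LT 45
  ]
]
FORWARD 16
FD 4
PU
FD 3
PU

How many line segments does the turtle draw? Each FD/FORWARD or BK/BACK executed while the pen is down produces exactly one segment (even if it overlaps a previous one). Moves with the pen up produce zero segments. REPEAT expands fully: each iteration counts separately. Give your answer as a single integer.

Answer: 0

Derivation:
Executing turtle program step by step:
Start: pos=(3,1), heading=45, pen down
PU: pen up
FD 12: (3,1) -> (11.485,9.485) [heading=45, move]
FD 16: (11.485,9.485) -> (22.799,20.799) [heading=45, move]
BK 15: (22.799,20.799) -> (12.192,10.192) [heading=45, move]
REPEAT 4 [
  -- iteration 1/4 --
  FD 16: (12.192,10.192) -> (23.506,21.506) [heading=45, move]
  REPEAT 4 [
    -- iteration 1/4 --
    FD 15: (23.506,21.506) -> (34.113,32.113) [heading=45, move]
    LT 45: heading 45 -> 90
    -- iteration 2/4 --
    FD 15: (34.113,32.113) -> (34.113,47.113) [heading=90, move]
    LT 45: heading 90 -> 135
    -- iteration 3/4 --
    FD 15: (34.113,47.113) -> (23.506,57.719) [heading=135, move]
    LT 45: heading 135 -> 180
    -- iteration 4/4 --
    FD 15: (23.506,57.719) -> (8.506,57.719) [heading=180, move]
    LT 45: heading 180 -> 225
  ]
  -- iteration 2/4 --
  FD 16: (8.506,57.719) -> (-2.808,46.406) [heading=225, move]
  REPEAT 4 [
    -- iteration 1/4 --
    FD 15: (-2.808,46.406) -> (-13.414,35.799) [heading=225, move]
    LT 45: heading 225 -> 270
    -- iteration 2/4 --
    FD 15: (-13.414,35.799) -> (-13.414,20.799) [heading=270, move]
    LT 45: heading 270 -> 315
    -- iteration 3/4 --
    FD 15: (-13.414,20.799) -> (-2.808,10.192) [heading=315, move]
    LT 45: heading 315 -> 0
    -- iteration 4/4 --
    FD 15: (-2.808,10.192) -> (12.192,10.192) [heading=0, move]
    LT 45: heading 0 -> 45
  ]
  -- iteration 3/4 --
  FD 16: (12.192,10.192) -> (23.506,21.506) [heading=45, move]
  REPEAT 4 [
    -- iteration 1/4 --
    FD 15: (23.506,21.506) -> (34.113,32.113) [heading=45, move]
    LT 45: heading 45 -> 90
    -- iteration 2/4 --
    FD 15: (34.113,32.113) -> (34.113,47.113) [heading=90, move]
    LT 45: heading 90 -> 135
    -- iteration 3/4 --
    FD 15: (34.113,47.113) -> (23.506,57.719) [heading=135, move]
    LT 45: heading 135 -> 180
    -- iteration 4/4 --
    FD 15: (23.506,57.719) -> (8.506,57.719) [heading=180, move]
    LT 45: heading 180 -> 225
  ]
  -- iteration 4/4 --
  FD 16: (8.506,57.719) -> (-2.808,46.406) [heading=225, move]
  REPEAT 4 [
    -- iteration 1/4 --
    FD 15: (-2.808,46.406) -> (-13.414,35.799) [heading=225, move]
    LT 45: heading 225 -> 270
    -- iteration 2/4 --
    FD 15: (-13.414,35.799) -> (-13.414,20.799) [heading=270, move]
    LT 45: heading 270 -> 315
    -- iteration 3/4 --
    FD 15: (-13.414,20.799) -> (-2.808,10.192) [heading=315, move]
    LT 45: heading 315 -> 0
    -- iteration 4/4 --
    FD 15: (-2.808,10.192) -> (12.192,10.192) [heading=0, move]
    LT 45: heading 0 -> 45
  ]
]
FD 16: (12.192,10.192) -> (23.506,21.506) [heading=45, move]
FD 4: (23.506,21.506) -> (26.335,24.335) [heading=45, move]
PU: pen up
FD 3: (26.335,24.335) -> (28.456,26.456) [heading=45, move]
PU: pen up
Final: pos=(28.456,26.456), heading=45, 0 segment(s) drawn
Segments drawn: 0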